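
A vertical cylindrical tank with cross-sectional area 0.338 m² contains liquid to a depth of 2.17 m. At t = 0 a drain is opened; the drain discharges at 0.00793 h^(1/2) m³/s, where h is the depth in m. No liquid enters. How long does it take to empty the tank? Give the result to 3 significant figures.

126 s

Volume balance on the tank: A dh/dt = −0.00793 √h.
∫ h^(−1/2) dh = −(0.00793/A) ∫ dt, giving 2√h = 2√h₀ − (0.00793/A) t.
Tank is empty when √h = 0: t_empty = 2A√h₀/0.00793.
t_empty = 2·0.338·√2.17/0.00793 = 0.67600·1.4731/0.00793 = 125.58 s.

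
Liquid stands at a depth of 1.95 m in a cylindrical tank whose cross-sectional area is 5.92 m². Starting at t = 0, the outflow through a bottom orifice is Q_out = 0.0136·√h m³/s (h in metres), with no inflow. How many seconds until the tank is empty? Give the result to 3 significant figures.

1220 s

Volume balance on the tank: A dh/dt = −0.0136 √h.
Separate and integrate: 2(√h − √h₀) = −(0.0136/A) t.
Tank is empty when √h = 0: t_empty = 2A√h₀/0.0136.
t_empty = 2·5.92·√1.95/0.0136 = 11.840·1.3964/0.0136 = 1215.7 s.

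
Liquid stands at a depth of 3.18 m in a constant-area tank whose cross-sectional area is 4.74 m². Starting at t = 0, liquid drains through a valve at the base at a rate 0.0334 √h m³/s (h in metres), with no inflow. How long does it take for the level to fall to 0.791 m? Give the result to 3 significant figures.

254 s

With no inflow, A dh/dt = −0.0334 √h.
Separate and integrate: 2(√h − √h₀) = −(0.0334/A) t.
t = 2A(√h₀ − √h)/0.0334 = 2·4.74·(√3.18 − √0.791)/0.0334
  = 9.4800 × (1.7833 − 0.88938) / 0.0334 = 253.71 s.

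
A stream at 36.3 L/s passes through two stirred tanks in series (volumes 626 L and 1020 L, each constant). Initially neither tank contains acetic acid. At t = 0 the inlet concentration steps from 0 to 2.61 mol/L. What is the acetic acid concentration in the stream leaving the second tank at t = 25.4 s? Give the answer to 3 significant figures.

0.824 mol/L

Species balance on tank i: dCᵢ/dt = (Cᵢ₋₁ − Cᵢ)/τᵢ with τᵢ = Vᵢ/Q.
τ₁ = 626/36.3 = 17.245 s; τ₂ = 1020/36.3 = 28.099 s.
Tank 1: C₁ = C_in(1 − e^(−t/τ₁)). Tank 2 (τ₁ ≠ τ₂): C₂ = C_in[1 − (τ₁ e^(−t/τ₁) − τ₂ e^(−t/τ₂))/(τ₁ − τ₂)].
At t = 25.4: e^(−t/τ₁) = 0.22927, e^(−t/τ₂) = 0.40497.
C₂ = 2.61·[1 − (17.245·0.22927 − 28.099·0.40497)/(-10.854)] = 2.61·0.31586 = 0.82440 mol/L.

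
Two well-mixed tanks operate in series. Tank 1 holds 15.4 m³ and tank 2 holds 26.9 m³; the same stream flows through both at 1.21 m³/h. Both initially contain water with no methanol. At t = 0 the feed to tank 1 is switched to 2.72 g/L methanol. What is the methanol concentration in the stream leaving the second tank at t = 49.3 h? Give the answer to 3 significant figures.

Species balance on tank i: dCᵢ/dt = (Cᵢ₋₁ − Cᵢ)/τᵢ with τᵢ = Vᵢ/Q.
τ₁ = 15.4/1.21 = 12.727 h; τ₂ = 26.9/1.21 = 22.231 h.
Solving the cascade with C₁(0)=C₂(0)=0 gives C₂(t) = C_in[1 − (τ₁ e^(−t/τ₁) − τ₂ e^(−t/τ₂))/(τ₁ − τ₂)].
At t = 49.3: e^(−t/τ₁) = 0.020784, e^(−t/τ₂) = 0.10887.
C₂ = 2.72·[1 − (12.727·0.020784 − 22.231·0.10887)/(-9.5041)] = 2.72·0.77317 = 2.1030 g/L.

2.10 g/L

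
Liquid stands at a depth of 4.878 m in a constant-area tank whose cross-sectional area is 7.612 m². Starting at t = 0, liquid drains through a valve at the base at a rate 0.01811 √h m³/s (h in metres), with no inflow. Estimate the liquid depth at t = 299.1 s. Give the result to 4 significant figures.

A dh/dt = −Q_out = −0.01811 √h.
This is separable: 2 d(√h)/dt = −0.01811/A, so √h = √h₀ − (0.01811/(2A)) t.
√h = √4.878 − 0.01811·299.1/(2·7.612) = 2.20862 − 0.355800 = 1.85282.
h = 1.85282² = 3.43294 m.

3.433 m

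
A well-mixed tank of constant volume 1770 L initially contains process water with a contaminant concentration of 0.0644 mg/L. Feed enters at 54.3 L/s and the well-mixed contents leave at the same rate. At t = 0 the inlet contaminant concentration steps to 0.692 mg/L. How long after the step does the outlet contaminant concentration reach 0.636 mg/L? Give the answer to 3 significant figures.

78.8 s

Unsteady species balance (constant V, well mixed): V dC/dt = Q(C_in − C), so τ = V/Q = 32.597 s.
C(t) = C_in + (C₀ − C_in) e^(−t/τ). Set C = 0.636 and solve for t:
e^(−t/τ) = (C − C_in)/(C₀ − C_in) = (0.636 − 0.692)/(0.0644 − 0.692) = 0.089229
t = −τ ln(…) = 32.597 × 2.4166 = 78.772 s.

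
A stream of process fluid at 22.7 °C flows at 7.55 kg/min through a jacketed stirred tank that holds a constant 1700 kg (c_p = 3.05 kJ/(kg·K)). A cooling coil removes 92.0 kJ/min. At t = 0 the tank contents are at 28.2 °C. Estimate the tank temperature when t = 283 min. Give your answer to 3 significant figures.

21.4 °C

First-law balance (no shaft work): M c_p dT/dt = ṁ c_p (T_in − T) − 92.0.
Rearrange: dT/dt = (T_ss − T)/τ with τ = M/ṁ = 225.17 min and T_ss = T_in − Q̇/(ṁ c_p) = 18.705 °C.
Integrating: T(t) = T_ss + (T₀ − T_ss) e^(−t/τ).
T(283) = 18.705 + (9.4952)·e^(−283/225.17) = 18.705 + (9.4952)·0.28455 = 21.407 °C.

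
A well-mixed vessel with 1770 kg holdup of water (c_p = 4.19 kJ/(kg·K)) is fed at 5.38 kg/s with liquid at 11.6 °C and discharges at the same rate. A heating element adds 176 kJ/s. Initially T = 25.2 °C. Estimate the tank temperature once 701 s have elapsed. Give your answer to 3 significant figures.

20.1 °C

M c_p dT/dt = ṁ c_p (T_in − T) + Q̇.
Rearrange: dT/dt = (T_ss − T)/τ with τ = M/ṁ = 329.00 s and T_ss = T_in + Q̇/(ṁ c_p) = 19.408 °C.
Solution: T(t) = T_ss + (T₀ − T_ss) e^(−t/τ).
T(701) = 19.408 + (5.7924)·e^(−701/329.00) = 19.408 + (5.7924)·0.11875 = 20.095 °C.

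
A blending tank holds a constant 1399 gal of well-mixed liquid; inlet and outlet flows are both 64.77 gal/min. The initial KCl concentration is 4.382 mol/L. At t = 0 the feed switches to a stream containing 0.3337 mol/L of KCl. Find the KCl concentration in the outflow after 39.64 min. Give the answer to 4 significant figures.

0.9797 mol/L

Accumulation = in − out for the solute gives V dC/dt = Q(C_in − C).
So dC/dt = (C_in − C)/τ with τ = V/Q = 1399/64.77 = 21.5995 min.
Solution: C(t) = C_in + (C₀ − C_in) e^(−t/τ).
C(39.64) = 0.3337 + (4.382 − 0.3337)·e^(−39.64/21.5995) = 0.3337 + (4.04830)·0.159577 = 0.979717 mol/L.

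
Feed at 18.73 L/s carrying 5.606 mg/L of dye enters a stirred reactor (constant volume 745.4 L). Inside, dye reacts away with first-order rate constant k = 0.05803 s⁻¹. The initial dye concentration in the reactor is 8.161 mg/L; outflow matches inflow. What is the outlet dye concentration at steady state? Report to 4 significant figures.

1.694 mg/L

V dC/dt = Q(C_in − C) − k V C.
At steady state: 0 = Q C_in − (Q + kV) C_ss, so C_ss = Q C_in/(Q + kV).
C_ss = 18.73·5.606/(18.73 + 0.05803·745.4) = 105.000/61.9856 = 1.69395 mg/L.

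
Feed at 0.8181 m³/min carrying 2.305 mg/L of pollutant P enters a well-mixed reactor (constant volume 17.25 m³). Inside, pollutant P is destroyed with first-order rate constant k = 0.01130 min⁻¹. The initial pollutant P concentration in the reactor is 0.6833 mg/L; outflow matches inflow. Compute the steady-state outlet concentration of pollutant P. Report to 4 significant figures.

1.861 mg/L

Accumulation = in − out − consumed: V dC/dt = Q C_in − Q C − k V C.
Steady state (dC/dt = 0): C_ss = Q C_in/(Q + kV) = C_in/(1 + kV/Q).
C_ss = 0.8181·2.305/(0.8181 + 0.01130·17.25) = 1.88572/1.01303 = 1.86147 mg/L.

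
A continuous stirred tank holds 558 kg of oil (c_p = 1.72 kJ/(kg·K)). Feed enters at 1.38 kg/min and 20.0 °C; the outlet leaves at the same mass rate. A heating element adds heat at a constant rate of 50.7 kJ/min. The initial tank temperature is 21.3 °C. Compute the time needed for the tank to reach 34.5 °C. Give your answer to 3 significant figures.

434 min

First-law balance (no shaft work): M c_p dT/dt = ṁ c_p (T_in − T) + 50.7.
τ = M/ṁ = 404.35 min; T_ss = T_in + Q̇/(ṁ c_p) = 41.360 °C.
T(t) = T_ss + (T₀ − T_ss) e^(−t/τ). Set T = 34.5:
e^(−t/τ) = (34.5 − 41.360)/(21.3 − 41.360) = 0.34197
t = −404.35 · ln(0.34197) = 433.88 min.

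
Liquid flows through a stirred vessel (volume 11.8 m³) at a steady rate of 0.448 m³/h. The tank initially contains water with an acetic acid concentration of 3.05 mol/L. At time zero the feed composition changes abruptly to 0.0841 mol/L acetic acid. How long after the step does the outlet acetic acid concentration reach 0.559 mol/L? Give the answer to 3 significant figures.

48.2 h

Species balance: V dC/dt = Q(C_in − C) ⇒ τ = V/Q = 26.339 h.
C(t) = C_in + (C₀ − C_in) e^(−t/τ). Set C = 0.559 and solve for t:
e^(−t/τ) = (C − C_in)/(C₀ − C_in) = (0.559 − 0.0841)/(3.05 − 0.0841) = 0.16012
t = −τ ln(…) = 26.339 × 1.8318 = 48.249 h.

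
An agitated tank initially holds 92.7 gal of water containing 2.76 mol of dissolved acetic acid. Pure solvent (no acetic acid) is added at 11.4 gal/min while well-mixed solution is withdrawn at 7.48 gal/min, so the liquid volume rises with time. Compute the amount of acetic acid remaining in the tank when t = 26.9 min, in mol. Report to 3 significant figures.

Total volume: dV/dt = Q_in − Q_out = 3.9200 gal/min, so V(t) = 92.7 + 3.9200 t and V(26.9) = 198.15 gal.
No acetic acid enters, so dm/dt = −Q_out · (m/V).
dm/m = −Q_out dt/(V₀ + 3.9200 t); integrating gives ln(m/m₀) = −(Q_out/(Q_in−Q_out)) ln(V/V₀).
m = m₀ (V₀/V)^(Q_out/(Q_in−Q_out)) = 2.76 × (92.7/198.15)^(1.9082) = 0.64772 mol.

0.648 mol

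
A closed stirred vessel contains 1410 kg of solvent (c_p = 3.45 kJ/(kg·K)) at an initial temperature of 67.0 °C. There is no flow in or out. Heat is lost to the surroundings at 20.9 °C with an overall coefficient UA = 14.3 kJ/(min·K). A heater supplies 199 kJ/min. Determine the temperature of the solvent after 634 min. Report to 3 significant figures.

39.8 °C

Energy balance: M c_p dT/dt = −UA(T − T_amb) + Q̇.
dT/dt = (T_ss − T)/τ with T_ss = T_amb + Q̇/UA = 20.9 + 199/14.3 = 34.816 °C, τ = M c_p/UA = 1410·3.45/14.3 = 340.17 min.
T approaches T_ss exponentially: T(t) = T_ss + (T₀ − T_ss) e^(−t/τ).
T(634) = 34.816 + (32.184)·0.15509 = 39.807 °C.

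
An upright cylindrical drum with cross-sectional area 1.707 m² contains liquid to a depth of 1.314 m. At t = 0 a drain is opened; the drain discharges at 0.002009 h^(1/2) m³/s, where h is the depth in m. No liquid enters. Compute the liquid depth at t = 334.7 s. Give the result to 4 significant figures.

Volume balance on the tank: A dh/dt = −0.002009 √h.
Separate and integrate: 2(√h − √h₀) = −(0.002009/A) t.
√h = √1.314 − 0.002009·334.7/(2·1.707) = 1.14630 − 0.196957 = 0.949341.
h = 0.949341² = 0.901248 m.

0.9012 m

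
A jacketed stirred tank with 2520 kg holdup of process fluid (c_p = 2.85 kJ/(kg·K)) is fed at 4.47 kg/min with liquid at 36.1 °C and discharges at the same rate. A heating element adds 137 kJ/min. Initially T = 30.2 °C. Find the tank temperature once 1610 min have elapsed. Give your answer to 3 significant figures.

M c_p dT/dt = ṁ c_p (T_in − T) + Q̇.
Rearrange: dT/dt = (T_ss − T)/τ with τ = M/ṁ = 563.76 min and T_ss = T_in + Q̇/(ṁ c_p) = 46.854 °C.
This is linear first-order; T(t) = T_ss + (T₀ − T_ss) e^(−t/τ).
T(1610) = 46.854 + (-16.654)·e^(−1610/563.76) = 46.854 + (-16.654)·0.057508 = 45.896 °C.

45.9 °C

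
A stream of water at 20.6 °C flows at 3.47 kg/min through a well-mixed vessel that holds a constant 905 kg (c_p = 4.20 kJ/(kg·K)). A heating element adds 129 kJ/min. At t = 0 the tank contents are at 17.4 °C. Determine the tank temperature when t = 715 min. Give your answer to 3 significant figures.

28.7 °C

M c_p dT/dt = ṁ c_p (T_in − T) + Q̇.
τ = M/ṁ = 260.81 min; T_ss = T_in + Q̇/(ṁ c_p) = 20.6 + 129/(3.47·4.20) = 29.451 °C.
This is linear first-order; T(t) = T_ss + (T₀ − T_ss) e^(−t/τ).
T(715) = 29.451 + (-12.051)·e^(−715/260.81) = 29.451 + (-12.051)·0.064474 = 28.674 °C.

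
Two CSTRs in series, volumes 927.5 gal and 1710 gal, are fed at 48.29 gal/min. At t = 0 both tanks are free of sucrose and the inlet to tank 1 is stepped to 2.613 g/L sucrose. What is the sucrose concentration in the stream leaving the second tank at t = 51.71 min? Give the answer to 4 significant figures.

Species balance on tank i: dCᵢ/dt = (Cᵢ₋₁ − Cᵢ)/τᵢ with τᵢ = Vᵢ/Q.
τ₁ = 927.5/48.29 = 19.2069 min; τ₂ = 1710/48.29 = 35.4111 min.
Solving the cascade with C₁(0)=C₂(0)=0 gives C₂(t) = C_in[1 − (τ₁ e^(−t/τ₁) − τ₂ e^(−t/τ₂))/(τ₁ − τ₂)].
At t = 51.71: e^(−t/τ₁) = 0.0677274, e^(−t/τ₂) = 0.232172.
C₂ = 2.613·[1 − (19.2069·0.0677274 − 35.4111·0.232172)/(-16.2042)] = 2.613·0.572912 = 1.49702 g/L.

1.497 g/L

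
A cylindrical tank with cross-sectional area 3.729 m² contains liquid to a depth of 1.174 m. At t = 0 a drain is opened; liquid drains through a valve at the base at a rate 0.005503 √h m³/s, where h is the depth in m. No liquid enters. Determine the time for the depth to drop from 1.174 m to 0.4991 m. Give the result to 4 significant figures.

A dh/dt = −Q_out = −0.005503 √h.
Separate and integrate: 2(√h − √h₀) = −(0.005503/A) t.
t = 2A(√h₀ − √h)/0.005503 = 2·3.729·(√1.174 − √0.4991)/0.005503
  = 7.45800 × (1.08351 − 0.706470) / 0.005503 = 510.991 s.

511.0 s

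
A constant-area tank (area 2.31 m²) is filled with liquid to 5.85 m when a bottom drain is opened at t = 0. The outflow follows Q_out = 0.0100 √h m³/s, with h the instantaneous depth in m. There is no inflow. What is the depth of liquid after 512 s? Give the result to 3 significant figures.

A dh/dt = −Q_out = −0.0100 √h.
This is separable: 2 d(√h)/dt = −0.0100/A, so √h = √h₀ − (0.0100/(2A)) t.
√h = √5.85 − 0.0100·512/(2·2.31) = 2.4187 − 1.1082 = 1.3105.
h = 1.3105² = 1.7173 m.

1.72 m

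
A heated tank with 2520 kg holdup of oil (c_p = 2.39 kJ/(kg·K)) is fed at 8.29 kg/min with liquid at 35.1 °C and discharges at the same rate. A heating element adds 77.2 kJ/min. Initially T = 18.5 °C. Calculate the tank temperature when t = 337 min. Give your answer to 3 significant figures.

M c_p dT/dt = ṁ c_p (T_in − T) + Q̇.
Rearrange: dT/dt = (T_ss − T)/τ with τ = M/ṁ = 303.98 min and T_ss = T_in + Q̇/(ṁ c_p) = 38.996 °C.
Solution: T(t) = T_ss + (T₀ − T_ss) e^(−t/τ).
T(337) = 38.996 + (-20.496)·e^(−337/303.98) = 38.996 + (-20.496)·0.33001 = 32.232 °C.

32.2 °C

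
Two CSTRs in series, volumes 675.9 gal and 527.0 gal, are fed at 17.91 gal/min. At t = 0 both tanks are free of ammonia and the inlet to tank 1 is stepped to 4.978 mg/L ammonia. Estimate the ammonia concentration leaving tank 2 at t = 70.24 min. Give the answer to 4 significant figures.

Time constants: τᵢ = Vᵢ/Q for each well-mixed tank.
τ₁ = 675.9/17.91 = 37.7387 min; τ₂ = 527.0/17.91 = 29.4249 min.
Tank 1: C₁ = C_in(1 − e^(−t/τ₁)). Tank 2 (τ₁ ≠ τ₂): C₂ = C_in[1 − (τ₁ e^(−t/τ₁) − τ₂ e^(−t/τ₂))/(τ₁ − τ₂)].
At t = 70.24: e^(−t/τ₁) = 0.155483, e^(−t/τ₂) = 0.0918964.
C₂ = 4.978·[1 − (37.7387·0.155483 − 29.4249·0.0918964)/(8.31379)] = 4.978·0.619466 = 3.08370 mg/L.

3.084 mg/L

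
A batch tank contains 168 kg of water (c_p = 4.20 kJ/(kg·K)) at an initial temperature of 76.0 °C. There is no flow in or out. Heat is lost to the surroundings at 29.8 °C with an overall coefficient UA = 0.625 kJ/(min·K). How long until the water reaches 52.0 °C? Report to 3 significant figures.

827 min

M c_p dT/dt = −UA(T − T_amb).
τ = M c_p/UA = 1129.0 min; T_ss = T_amb = 29.800 °C.
T(t) = T_ss + (T₀ − T_ss)e^(−t/τ); set T = 52.0:
t = −τ ln[(T − T_ss)/(T₀ − T_ss)] = −1129.0 · ln(0.48052) = 827.40 min.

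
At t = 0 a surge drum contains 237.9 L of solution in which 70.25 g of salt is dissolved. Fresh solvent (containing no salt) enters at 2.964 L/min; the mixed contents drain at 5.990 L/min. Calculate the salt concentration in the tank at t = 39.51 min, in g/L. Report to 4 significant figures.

Total volume: dV/dt = Q_in − Q_out = -3.02600 L/min, so V(t) = 237.9 − 3.02600 t and V(39.51) = 118.343 L.
Species balance (pure solvent in): dm/dt = −Q_out · m/V(t).
dm/m = −Q_out dt/(V₀ − 3.02600 t); integrating gives ln(m/m₀) = −(Q_out/(Q_in−Q_out)) ln(V/V₀).
m = m₀ (V₀/V)^(Q_out/(Q_in−Q_out)) = 70.25 × (237.9/118.343)^(-1.97951) = 17.6341 g.
C = m/V = 17.6341/118.343 = 0.149009 g/L.

0.1490 g/L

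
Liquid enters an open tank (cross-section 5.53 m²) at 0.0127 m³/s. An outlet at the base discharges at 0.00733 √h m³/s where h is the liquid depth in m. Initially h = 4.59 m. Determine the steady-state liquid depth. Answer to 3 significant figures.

A dh/dt = Q_in − 0.00733 √h. Steady state requires inflow = outflow:
Q_in = 0.00733 √h_ss ⇒ √h_ss = 0.0127/0.00733 = 1.7326.
h_ss = 1.7326² = 3.0019 m. (Since h₀ = 4.59 m > h_ss, the level will fall toward this value.)

3.00 m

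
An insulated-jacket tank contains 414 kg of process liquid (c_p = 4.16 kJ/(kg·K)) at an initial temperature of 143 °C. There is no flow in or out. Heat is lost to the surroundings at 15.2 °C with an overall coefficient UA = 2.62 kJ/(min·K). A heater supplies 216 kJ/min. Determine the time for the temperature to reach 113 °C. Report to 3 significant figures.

M c_p dT/dt = −UA(T − T_amb) + Q̇.
τ = M c_p/UA = 657.34 min; T_ss = T_amb + Q̇/UA = 15.2 + 216/2.62 = 97.643 °C.
T(t) = T_ss + (T₀ − T_ss)e^(−t/τ); set T = 113:
t = −τ ln[(T − T_ss)/(T₀ − T_ss)] = −657.34 · ln(0.33858) = 711.89 min.

712 min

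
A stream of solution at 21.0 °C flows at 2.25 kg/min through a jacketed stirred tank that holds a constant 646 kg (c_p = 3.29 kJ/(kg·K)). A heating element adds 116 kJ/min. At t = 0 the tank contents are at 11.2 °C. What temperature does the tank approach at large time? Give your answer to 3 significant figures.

M c_p dT/dt = ṁ c_p (T_in − T) + Q̇.
At steady state dT/dt = 0 ⇒ T_ss = T_in + Q̇/(ṁ c_p) = 21.0 + 116/(2.25·3.29) = 36.670 °C.

36.7 °C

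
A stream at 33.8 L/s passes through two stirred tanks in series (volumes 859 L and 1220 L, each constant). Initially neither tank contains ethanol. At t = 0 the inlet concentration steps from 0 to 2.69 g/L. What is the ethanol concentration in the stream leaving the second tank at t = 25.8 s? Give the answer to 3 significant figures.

Time constants: τᵢ = Vᵢ/Q for each well-mixed tank.
τ₁ = 859/33.8 = 25.414 s; τ₂ = 1220/33.8 = 36.095 s.
Solving the cascade with C₁(0)=C₂(0)=0 gives C₂(t) = C_in[1 − (τ₁ e^(−t/τ₁) − τ₂ e^(−t/τ₂))/(τ₁ − τ₂)].
At t = 25.8: e^(−t/τ₁) = 0.36234, e^(−t/τ₂) = 0.48930.
C₂ = 2.69·[1 − (25.414·0.36234 − 36.095·0.48930)/(-10.680)] = 2.69·0.20860 = 0.56114 g/L.

0.561 g/L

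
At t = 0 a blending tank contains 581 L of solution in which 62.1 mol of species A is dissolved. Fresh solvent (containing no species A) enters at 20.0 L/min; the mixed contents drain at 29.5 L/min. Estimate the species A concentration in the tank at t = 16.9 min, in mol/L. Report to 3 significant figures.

Total volume: dV/dt = Q_in − Q_out = -9.5000 L/min, so V(t) = 581 − 9.5000 t and V(16.9) = 420.45 L.
No species A enters, so dm/dt = −Q_out · (m/V).
Separate: dm/m = −Q_out dt/V(t) ⇒ ln(m/m₀) = −(Q_out/(Q_in−Q_out)) ln(V/V₀).
m = m₀ (V₀/V)^(Q_out/(Q_in−Q_out)) = 62.1 × (581/420.45)^(-3.1053) = 22.747 mol.
C = m/V = 22.747/420.45 = 0.054101 mol/L.

0.0541 mol/L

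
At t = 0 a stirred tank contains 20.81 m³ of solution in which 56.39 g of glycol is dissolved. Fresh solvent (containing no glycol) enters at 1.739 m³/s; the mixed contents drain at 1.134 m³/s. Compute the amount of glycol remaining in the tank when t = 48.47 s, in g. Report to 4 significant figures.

Let m(t) be the amount of glycol. Volume: V(t) = V₀ + (Q_in − Q_out) t = 20.81 + 0.605000 t; V(48.47) = 50.1344 m³.
Species balance (pure solvent in): dm/dt = −Q_out · m/V(t).
Separate: dm/m = −Q_out dt/V(t) ⇒ ln(m/m₀) = −(Q_out/(Q_in−Q_out)) ln(V/V₀).
m = m₀ (V₀/V)^(Q_out/(Q_in−Q_out)) = 56.39 × (20.81/50.1344)^(1.87438) = 10.8504 g.

10.85 g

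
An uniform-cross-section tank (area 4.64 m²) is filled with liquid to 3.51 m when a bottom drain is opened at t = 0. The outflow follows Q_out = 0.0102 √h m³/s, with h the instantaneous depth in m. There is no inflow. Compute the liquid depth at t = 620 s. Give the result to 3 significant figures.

1.42 m

Volume balance on the tank: A dh/dt = −0.0102 √h.
Separate and integrate: 2(√h − √h₀) = −(0.0102/A) t.
√h = √3.51 − 0.0102·620/(2·4.64) = 1.8735 − 0.68147 = 1.1920.
h = 1.1920² = 1.4209 m.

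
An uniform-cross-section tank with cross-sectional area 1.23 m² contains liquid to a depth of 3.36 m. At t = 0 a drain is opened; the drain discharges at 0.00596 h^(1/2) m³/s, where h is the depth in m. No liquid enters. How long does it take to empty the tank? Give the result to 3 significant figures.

757 s

Accumulation of liquid (constant cross-section A): A dh/dt = −0.00596 √h.
Separate and integrate: 2(√h − √h₀) = −(0.00596/A) t.
Tank is empty when √h = 0: t_empty = 2A√h₀/0.00596.
t_empty = 2·1.23·√3.36/0.00596 = 2.4600·1.8330/0.00596 = 756.59 s.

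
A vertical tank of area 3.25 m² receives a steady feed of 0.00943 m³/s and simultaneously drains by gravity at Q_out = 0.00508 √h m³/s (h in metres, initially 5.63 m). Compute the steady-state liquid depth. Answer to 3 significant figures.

Volume balance on the tank: A dh/dt = Q_in − 0.00508 √h. At steady state dh/dt = 0:
Q_in = 0.00508 √h_ss ⇒ √h_ss = 0.00943/0.00508 = 1.8563.
h_ss = 1.8563² = 3.4458 m. (Since h₀ = 5.63 m > h_ss, the level will fall toward this value.)

3.45 m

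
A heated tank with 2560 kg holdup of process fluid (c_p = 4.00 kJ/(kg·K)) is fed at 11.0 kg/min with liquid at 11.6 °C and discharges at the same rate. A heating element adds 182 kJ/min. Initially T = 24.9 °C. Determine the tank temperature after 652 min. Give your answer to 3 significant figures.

First-law balance (no shaft work): M c_p dT/dt = ṁ c_p (T_in − T) + 182.
τ = M/ṁ = 232.73 min; T_ss = T_in + Q̇/(ṁ c_p) = 11.6 + 182/(11.0·4.00) = 15.736 °C.
This is linear first-order; T(t) = T_ss + (T₀ − T_ss) e^(−t/τ).
T(652) = 15.736 + (9.1636)·e^(−652/232.73) = 15.736 + (9.1636)·0.060715 = 16.293 °C.

16.3 °C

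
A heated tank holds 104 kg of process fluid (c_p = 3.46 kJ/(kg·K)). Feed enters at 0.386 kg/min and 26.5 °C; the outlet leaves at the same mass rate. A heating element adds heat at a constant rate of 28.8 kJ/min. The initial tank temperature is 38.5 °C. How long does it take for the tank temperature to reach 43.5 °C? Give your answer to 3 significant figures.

199 min

Unsteady energy balance on the tank contents: M c_p dT/dt = ṁ c_p (T_in − T) + 28.8.
τ = M/ṁ = 269.43 min; T_ss = T_in + Q̇/(ṁ c_p) = 48.064 °C.
T(t) = T_ss + (T₀ − T_ss) e^(−t/τ). Set T = 43.5:
e^(−t/τ) = (43.5 − 48.064)/(38.5 − 48.064) = 0.47721
t = −269.43 · ln(0.47721) = 199.33 min.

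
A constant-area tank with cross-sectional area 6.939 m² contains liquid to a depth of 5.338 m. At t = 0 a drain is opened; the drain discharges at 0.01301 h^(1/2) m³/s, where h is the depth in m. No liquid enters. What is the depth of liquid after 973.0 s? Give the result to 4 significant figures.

With no inflow, A dh/dt = −0.01301 √h.
∫ h^(−1/2) dh = −(0.01301/A) ∫ dt, giving 2√h = 2√h₀ − (0.01301/A) t.
√h = √5.338 − 0.01301·973.0/(2·6.939) = 2.31041 − 0.912144 = 1.39827.
h = 1.39827² = 1.95515 m.

1.955 m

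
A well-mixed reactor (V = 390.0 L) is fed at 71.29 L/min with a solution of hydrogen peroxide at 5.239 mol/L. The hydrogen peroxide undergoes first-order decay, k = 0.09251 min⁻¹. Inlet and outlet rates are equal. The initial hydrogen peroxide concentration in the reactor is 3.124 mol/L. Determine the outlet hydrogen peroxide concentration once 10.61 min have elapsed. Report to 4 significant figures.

Species balance: V dC/dt = Q C_in − Q C − k V C.
dC/dt = (Q/V) C_in − (Q/V + k) C; effective rate a = Q/V + k = 0.182795 + 0.09251 = 0.275305 min⁻¹.
C_ss = Q C_in/(Q + kV) = 3.47855 mol/L; C(t) = C_ss + (C₀ − C_ss) e^(−a t).
C(10.61) = 3.47855 + (-0.354552)·e^(−0.275305·10.61) = 3.47855 + (-0.354552)·0.0538806 = 3.45945 mol/L.

3.459 mol/L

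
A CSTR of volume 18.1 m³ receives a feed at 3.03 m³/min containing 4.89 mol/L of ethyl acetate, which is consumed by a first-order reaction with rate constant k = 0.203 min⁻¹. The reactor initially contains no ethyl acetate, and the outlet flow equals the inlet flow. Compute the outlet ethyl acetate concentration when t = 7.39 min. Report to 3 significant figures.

V dC/dt = Q(C_in − C) − k V C.
This is linear with rate a = Q/V + k = 0.37040 min⁻¹.
C_ss = Q C_in/(Q + kV) = 2.2100 mol/L; C(t) = C_ss + (C₀ − C_ss) e^(−a t).
C(7.39) = 2.2100 + (-2.2100)·e^(−0.37040·7.39) = 2.2100 + (-2.2100)·0.064746 = 2.0669 mol/L.

2.07 mol/L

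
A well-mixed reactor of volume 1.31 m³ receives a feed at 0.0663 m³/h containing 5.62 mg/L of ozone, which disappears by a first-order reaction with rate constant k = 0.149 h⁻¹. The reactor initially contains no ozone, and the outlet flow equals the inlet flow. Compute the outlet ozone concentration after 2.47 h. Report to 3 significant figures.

0.555 mg/L

V dC/dt = Q(C_in − C) − k V C.
This is linear with rate a = Q/V + k = 0.19961 h⁻¹.
C_ss = Q C_in/(Q + kV) = 1.4249 mg/L; C(t) = C_ss + (C₀ − C_ss) e^(−a t).
C(2.47) = 1.4249 + (-1.4249)·e^(−0.19961·2.47) = 1.4249 + (-1.4249)·0.61077 = 0.55463 mg/L.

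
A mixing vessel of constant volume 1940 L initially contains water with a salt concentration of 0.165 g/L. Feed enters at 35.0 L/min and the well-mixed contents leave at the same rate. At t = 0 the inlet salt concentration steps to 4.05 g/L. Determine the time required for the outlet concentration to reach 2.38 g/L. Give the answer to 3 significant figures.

Species balance: V dC/dt = Q(C_in − C) ⇒ τ = V/Q = 55.429 min.
C(t) = C_in + (C₀ − C_in) e^(−t/τ). Set C = 2.38 and solve for t:
e^(−t/τ) = (C − C_in)/(C₀ − C_in) = (2.38 − 4.05)/(0.165 − 4.05) = 0.42986
t = −τ ln(…) = 55.429 × 0.84430 = 46.798 min.

46.8 min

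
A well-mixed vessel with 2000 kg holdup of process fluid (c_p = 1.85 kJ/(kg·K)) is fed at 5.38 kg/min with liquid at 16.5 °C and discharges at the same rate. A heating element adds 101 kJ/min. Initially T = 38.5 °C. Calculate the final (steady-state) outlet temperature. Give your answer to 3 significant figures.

26.6 °C

Heat balance on the well-mixed liquid: M c_p dT/dt = ṁ c_p (T_in − T) + 101.
At steady state dT/dt = 0 ⇒ T_ss = T_in + Q̇/(ṁ c_p) = 16.5 + 101/(5.38·1.85) = 26.648 °C.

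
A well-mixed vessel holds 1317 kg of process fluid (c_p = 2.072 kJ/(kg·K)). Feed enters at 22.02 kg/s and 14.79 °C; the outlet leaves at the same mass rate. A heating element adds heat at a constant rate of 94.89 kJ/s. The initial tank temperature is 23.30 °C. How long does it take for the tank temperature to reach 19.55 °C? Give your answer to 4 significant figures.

52.34 s

Unsteady energy balance on the tank contents: M c_p dT/dt = ṁ c_p (T_in − T) + 94.89.
τ = M/ṁ = 59.8093 s; T_ss = T_in + Q̇/(ṁ c_p) = 16.8698 °C.
T(t) = T_ss + (T₀ − T_ss) e^(−t/τ). Set T = 19.55:
e^(−t/τ) = (19.55 − 16.8698)/(23.30 − 16.8698) = 0.416818
t = −59.8093 · ln(0.416818) = 52.3394 s.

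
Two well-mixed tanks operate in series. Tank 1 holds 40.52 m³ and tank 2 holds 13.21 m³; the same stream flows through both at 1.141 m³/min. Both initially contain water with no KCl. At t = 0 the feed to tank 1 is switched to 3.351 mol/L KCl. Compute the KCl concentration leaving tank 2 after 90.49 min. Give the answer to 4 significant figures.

2.963 mol/L

Each tank obeys Vᵢ dCᵢ/dt = Q(Cᵢ₋₁ − Cᵢ), so τᵢ = Vᵢ/Q.
τ₁ = 40.52/1.141 = 35.5127 min; τ₂ = 13.21/1.141 = 11.5776 min.
Tank 1: C₁ = C_in(1 − e^(−t/τ₁)). Tank 2 (τ₁ ≠ τ₂): C₂ = C_in[1 − (τ₁ e^(−t/τ₁) − τ₂ e^(−t/τ₂))/(τ₁ − τ₂)].
At t = 90.49: e^(−t/τ₁) = 0.0782300, e^(−t/τ₂) = 0.000403240.
C₂ = 3.351·[1 − (35.5127·0.0782300 − 11.5776·0.000403240)/(23.9351)] = 3.351·0.884125 = 2.96270 mol/L.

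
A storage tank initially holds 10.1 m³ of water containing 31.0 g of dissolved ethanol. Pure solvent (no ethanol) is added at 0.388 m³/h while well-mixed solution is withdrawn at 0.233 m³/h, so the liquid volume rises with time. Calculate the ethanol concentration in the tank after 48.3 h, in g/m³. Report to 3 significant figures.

0.766 g/m³

Total volume: dV/dt = Q_in − Q_out = 0.15500 m³/h, so V(t) = 10.1 + 0.15500 t and V(48.3) = 17.587 m³.
Species balance (pure solvent in): dm/dt = −Q_out · m/V(t).
Separate: dm/m = −Q_out dt/V(t) ⇒ ln(m/m₀) = −(Q_out/(Q_in−Q_out)) ln(V/V₀).
m = m₀ (V₀/V)^(Q_out/(Q_in−Q_out)) = 31.0 × (10.1/17.587)^(1.5032) = 13.468 g.
C = m/V = 13.468/17.587 = 0.76581 g/m³.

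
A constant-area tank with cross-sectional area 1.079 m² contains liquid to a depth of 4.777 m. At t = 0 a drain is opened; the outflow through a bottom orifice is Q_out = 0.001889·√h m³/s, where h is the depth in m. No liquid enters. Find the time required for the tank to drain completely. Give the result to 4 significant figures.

2497 s

With no inflow, A dh/dt = −0.001889 √h.
Separate and integrate: 2(√h − √h₀) = −(0.001889/A) t.
Tank is empty when √h = 0: t_empty = 2A√h₀/0.001889.
t_empty = 2·1.079·√4.777/0.001889 = 2.15800·2.18563/0.001889 = 2496.88 s.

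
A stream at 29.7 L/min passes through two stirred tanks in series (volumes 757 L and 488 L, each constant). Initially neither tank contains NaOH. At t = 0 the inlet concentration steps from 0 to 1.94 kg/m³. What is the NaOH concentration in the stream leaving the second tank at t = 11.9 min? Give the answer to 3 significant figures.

0.223 kg/m³

Species balance on tank i: dCᵢ/dt = (Cᵢ₋₁ − Cᵢ)/τᵢ with τᵢ = Vᵢ/Q.
τ₁ = 757/29.7 = 25.488 min; τ₂ = 488/29.7 = 16.431 min.
Tank 1: C₁ = C_in(1 − e^(−t/τ₁)). Tank 2 (τ₁ ≠ τ₂): C₂ = C_in[1 − (τ₁ e^(−t/τ₁) − τ₂ e^(−t/τ₂))/(τ₁ − τ₂)].
At t = 11.9: e^(−t/τ₁) = 0.62695, e^(−t/τ₂) = 0.48469.
C₂ = 1.94·[1 − (25.488·0.62695 − 16.431·0.48469)/(9.0572)] = 1.94·0.11497 = 0.22303 kg/m³.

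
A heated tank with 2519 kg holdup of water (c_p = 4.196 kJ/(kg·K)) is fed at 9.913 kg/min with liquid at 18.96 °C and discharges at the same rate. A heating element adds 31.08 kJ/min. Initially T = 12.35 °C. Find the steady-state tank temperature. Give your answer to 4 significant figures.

M c_p dT/dt = ṁ c_p (T_in − T) + Q̇.
At steady state dT/dt = 0 ⇒ T_ss = T_in + Q̇/(ṁ c_p) = 18.96 + 31.08/(9.913·4.196) = 19.7072 °C.

19.71 °C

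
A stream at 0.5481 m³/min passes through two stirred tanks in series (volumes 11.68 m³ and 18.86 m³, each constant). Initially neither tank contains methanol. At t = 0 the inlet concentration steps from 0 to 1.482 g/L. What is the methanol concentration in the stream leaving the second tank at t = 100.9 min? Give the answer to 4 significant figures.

Species balance on tank i: dCᵢ/dt = (Cᵢ₋₁ − Cᵢ)/τᵢ with τᵢ = Vᵢ/Q.
τ₁ = 11.68/0.5481 = 21.3100 min; τ₂ = 18.86/0.5481 = 34.4098 min.
Tank 1: C₁ = C_in(1 − e^(−t/τ₁)). Tank 2 (τ₁ ≠ τ₂): C₂ = C_in[1 − (τ₁ e^(−t/τ₁) − τ₂ e^(−t/τ₂))/(τ₁ − τ₂)].
At t = 100.9: e^(−t/τ₁) = 0.00878358, e^(−t/τ₂) = 0.0532740.
C₂ = 1.482·[1 − (21.3100·0.00878358 − 34.4098·0.0532740)/(-13.0998)] = 1.482·0.874351 = 1.29579 g/L.

1.296 g/L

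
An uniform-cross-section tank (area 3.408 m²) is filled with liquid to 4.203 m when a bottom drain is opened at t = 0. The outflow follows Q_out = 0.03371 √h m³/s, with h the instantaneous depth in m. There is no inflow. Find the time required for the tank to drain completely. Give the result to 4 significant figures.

414.5 s

With no inflow, A dh/dt = −0.03371 √h.
This is separable: 2 d(√h)/dt = −0.03371/A, so √h = √h₀ − (0.03371/(2A)) t.
Tank is empty when √h = 0: t_empty = 2A√h₀/0.03371.
t_empty = 2·3.408·√4.203/0.03371 = 6.81600·2.05012/0.03371 = 414.525 s.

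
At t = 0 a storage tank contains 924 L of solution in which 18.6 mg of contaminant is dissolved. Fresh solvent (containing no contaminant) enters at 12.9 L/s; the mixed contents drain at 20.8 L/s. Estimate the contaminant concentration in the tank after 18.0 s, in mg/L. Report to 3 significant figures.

Let m(t) be the amount of contaminant. Volume: V(t) = V₀ + (Q_in − Q_out) t = 924 − 7.9000 t; V(18.0) = 781.80 L.
Species balance (pure solvent in): dm/dt = −Q_out · m/V(t).
Separate: dm/m = −Q_out dt/V(t) ⇒ ln(m/m₀) = −(Q_out/(Q_in−Q_out)) ln(V/V₀).
m = m₀ (V₀/V)^(Q_out/(Q_in−Q_out)) = 18.6 × (924/781.80)^(-2.6329) = 11.979 mg.
C = m/V = 11.979/781.80 = 0.015323 mg/L.

0.0153 mg/L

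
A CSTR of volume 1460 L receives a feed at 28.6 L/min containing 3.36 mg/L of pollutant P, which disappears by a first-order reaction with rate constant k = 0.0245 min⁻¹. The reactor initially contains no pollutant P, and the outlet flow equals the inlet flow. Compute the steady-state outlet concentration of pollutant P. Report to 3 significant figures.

1.49 mg/L

V dC/dt = Q(C_in − C) − k V C.
Steady state (dC/dt = 0): C_ss = Q C_in/(Q + kV) = C_in/(1 + kV/Q).
C_ss = 28.6·3.36/(28.6 + 0.0245·1460) = 96.096/64.370 = 1.4929 mg/L.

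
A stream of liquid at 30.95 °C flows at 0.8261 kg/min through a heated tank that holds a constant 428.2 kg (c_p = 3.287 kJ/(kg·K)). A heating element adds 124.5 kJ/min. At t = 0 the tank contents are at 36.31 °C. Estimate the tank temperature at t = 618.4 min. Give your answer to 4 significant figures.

64.52 °C

M c_p dT/dt = ṁ c_p (T_in − T) + Q̇.
τ = M/ṁ = 518.339 min; T_ss = T_in + Q̇/(ṁ c_p) = 30.95 + 124.5/(0.8261·3.287) = 76.7998 °C.
Solution: T(t) = T_ss + (T₀ − T_ss) e^(−t/τ).
T(618.4) = 76.7998 + (-40.4898)·e^(−618.4/518.339) = 76.7998 + (-40.4898)·0.303297 = 64.5193 °C.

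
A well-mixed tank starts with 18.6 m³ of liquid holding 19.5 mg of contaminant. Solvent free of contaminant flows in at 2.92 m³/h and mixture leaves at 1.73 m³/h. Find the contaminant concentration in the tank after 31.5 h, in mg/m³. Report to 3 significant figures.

0.0699 mg/m³

Let m(t) be the amount of contaminant. Volume: V(t) = V₀ + (Q_in − Q_out) t = 18.6 + 1.1900 t; V(31.5) = 56.085 m³.
No contaminant enters, so dm/dt = −Q_out · (m/V).
dm/m = −Q_out dt/(V₀ + 1.1900 t); integrating gives ln(m/m₀) = −(Q_out/(Q_in−Q_out)) ln(V/V₀).
m = m₀ (V₀/V)^(Q_out/(Q_in−Q_out)) = 19.5 × (18.6/56.085)^(1.4538) = 3.9191 mg.
C = m/V = 3.9191/56.085 = 0.069878 mg/m³.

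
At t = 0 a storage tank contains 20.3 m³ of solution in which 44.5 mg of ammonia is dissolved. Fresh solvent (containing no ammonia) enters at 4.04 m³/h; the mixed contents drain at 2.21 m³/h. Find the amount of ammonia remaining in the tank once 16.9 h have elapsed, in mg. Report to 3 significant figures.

14.6 mg

Total volume: dV/dt = Q_in − Q_out = 1.8300 m³/h, so V(t) = 20.3 + 1.8300 t and V(16.9) = 51.227 m³.
Species balance (pure solvent in): dm/dt = −Q_out · m/V(t).
Separate: dm/m = −Q_out dt/V(t) ⇒ ln(m/m₀) = −(Q_out/(Q_in−Q_out)) ln(V/V₀).
m = m₀ (V₀/V)^(Q_out/(Q_in−Q_out)) = 44.5 × (20.3/51.227)^(1.2077) = 14.551 mg.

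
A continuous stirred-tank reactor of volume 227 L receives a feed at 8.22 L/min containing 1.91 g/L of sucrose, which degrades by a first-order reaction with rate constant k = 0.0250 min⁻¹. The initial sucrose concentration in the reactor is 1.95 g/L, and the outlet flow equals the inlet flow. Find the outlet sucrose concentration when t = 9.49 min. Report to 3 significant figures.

1.59 g/L

V dC/dt = Q(C_in − C) − k V C.
This is linear with rate a = Q/V + k = 0.061211 min⁻¹.
C_ss = Q C_in/(Q + kV) = 1.1299 g/L; C(t) = C_ss + (C₀ − C_ss) e^(−a t).
C(9.49) = 1.1299 + (0.82008)·e^(−0.061211·9.49) = 1.1299 + (0.82008)·0.55940 = 1.5887 g/L.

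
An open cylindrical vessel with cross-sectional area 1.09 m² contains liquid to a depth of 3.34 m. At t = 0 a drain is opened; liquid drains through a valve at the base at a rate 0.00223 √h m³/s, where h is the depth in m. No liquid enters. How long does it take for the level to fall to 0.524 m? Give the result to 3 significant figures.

1080 s

A dh/dt = −Q_out = −0.00223 √h.
This is separable: 2 d(√h)/dt = −0.00223/A, so √h = √h₀ − (0.00223/(2A)) t.
t = 2A(√h₀ − √h)/0.00223 = 2·1.09·(√3.34 − √0.524)/0.00223
  = 2.1800 × (1.8276 − 0.72388) / 0.00223 = 1078.9 s.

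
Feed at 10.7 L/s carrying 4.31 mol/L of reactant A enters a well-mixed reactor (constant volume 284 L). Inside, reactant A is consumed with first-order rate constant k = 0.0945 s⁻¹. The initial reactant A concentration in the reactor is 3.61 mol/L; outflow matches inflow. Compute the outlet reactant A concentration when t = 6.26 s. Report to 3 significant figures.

Accumulation = in − out − consumed: V dC/dt = Q C_in − Q C − k V C.
dC/dt = (Q/V) C_in − (Q/V + k) C; effective rate a = Q/V + k = 0.037676 + 0.0945 = 0.13218 s⁻¹.
C_ss = Q C_in/(Q + kV) = 1.2285 mol/L; C(t) = C_ss + (C₀ − C_ss) e^(−a t).
C(6.26) = 1.2285 + (2.3815)·e^(−0.13218·6.26) = 1.2285 + (2.3815)·0.43717 = 2.2697 mol/L.

2.27 mol/L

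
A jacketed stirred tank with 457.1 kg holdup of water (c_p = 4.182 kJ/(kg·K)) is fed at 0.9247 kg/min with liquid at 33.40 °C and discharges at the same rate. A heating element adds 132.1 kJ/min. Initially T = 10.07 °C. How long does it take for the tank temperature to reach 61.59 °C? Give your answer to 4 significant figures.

M c_p dT/dt = ṁ c_p (T_in − T) + Q̇.
τ = M/ṁ = 494.322 min; T_ss = T_in + Q̇/(ṁ c_p) = 67.5600 °C.
T(t) = T_ss + (T₀ − T_ss) e^(−t/τ). Set T = 61.59:
e^(−t/τ) = (61.59 − 67.5600)/(10.07 − 67.5600) = 0.103844
t = −494.322 · ln(0.103844) = 1119.57 min.

1120 min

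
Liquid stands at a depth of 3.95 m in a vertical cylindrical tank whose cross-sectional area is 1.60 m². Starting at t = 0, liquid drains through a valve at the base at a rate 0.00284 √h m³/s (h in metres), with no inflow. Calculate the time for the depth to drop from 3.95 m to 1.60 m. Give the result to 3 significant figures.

A dh/dt = −Q_out = −0.00284 √h.
Separate and integrate: 2(√h − √h₀) = −(0.00284/A) t.
t = 2A(√h₀ − √h)/0.00284 = 2·1.60·(√3.95 − √1.60)/0.00284
  = 3.2000 × (1.9875 − 1.2649) / 0.00284 = 814.14 s.

814 s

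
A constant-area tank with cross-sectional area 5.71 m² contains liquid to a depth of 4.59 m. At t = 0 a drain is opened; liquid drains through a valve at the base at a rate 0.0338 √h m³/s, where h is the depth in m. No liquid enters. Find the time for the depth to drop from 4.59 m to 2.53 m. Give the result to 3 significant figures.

186 s

With no inflow, A dh/dt = −0.0338 √h.
This is separable: 2 d(√h)/dt = −0.0338/A, so √h = √h₀ − (0.0338/(2A)) t.
t = 2A(√h₀ − √h)/0.0338 = 2·5.71·(√4.59 − √2.53)/0.0338
  = 11.420 × (2.1424 − 1.5906) / 0.0338 = 186.45 s.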